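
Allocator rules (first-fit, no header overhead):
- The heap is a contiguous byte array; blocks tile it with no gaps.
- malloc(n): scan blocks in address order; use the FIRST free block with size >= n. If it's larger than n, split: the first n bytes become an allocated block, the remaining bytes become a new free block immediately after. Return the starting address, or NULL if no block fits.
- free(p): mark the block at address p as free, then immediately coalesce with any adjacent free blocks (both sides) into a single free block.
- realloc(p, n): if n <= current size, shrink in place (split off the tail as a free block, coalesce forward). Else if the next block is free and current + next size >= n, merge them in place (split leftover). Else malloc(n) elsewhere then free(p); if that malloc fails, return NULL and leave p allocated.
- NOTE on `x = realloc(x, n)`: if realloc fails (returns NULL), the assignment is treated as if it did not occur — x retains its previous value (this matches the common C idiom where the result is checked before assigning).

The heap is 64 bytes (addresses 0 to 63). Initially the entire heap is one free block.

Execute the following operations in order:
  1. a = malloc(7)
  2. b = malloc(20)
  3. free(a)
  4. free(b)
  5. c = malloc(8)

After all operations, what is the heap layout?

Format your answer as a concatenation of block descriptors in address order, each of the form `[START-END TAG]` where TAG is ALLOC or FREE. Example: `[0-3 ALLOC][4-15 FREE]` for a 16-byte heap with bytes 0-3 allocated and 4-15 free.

Answer: [0-7 ALLOC][8-63 FREE]

Derivation:
Op 1: a = malloc(7) -> a = 0; heap: [0-6 ALLOC][7-63 FREE]
Op 2: b = malloc(20) -> b = 7; heap: [0-6 ALLOC][7-26 ALLOC][27-63 FREE]
Op 3: free(a) -> (freed a); heap: [0-6 FREE][7-26 ALLOC][27-63 FREE]
Op 4: free(b) -> (freed b); heap: [0-63 FREE]
Op 5: c = malloc(8) -> c = 0; heap: [0-7 ALLOC][8-63 FREE]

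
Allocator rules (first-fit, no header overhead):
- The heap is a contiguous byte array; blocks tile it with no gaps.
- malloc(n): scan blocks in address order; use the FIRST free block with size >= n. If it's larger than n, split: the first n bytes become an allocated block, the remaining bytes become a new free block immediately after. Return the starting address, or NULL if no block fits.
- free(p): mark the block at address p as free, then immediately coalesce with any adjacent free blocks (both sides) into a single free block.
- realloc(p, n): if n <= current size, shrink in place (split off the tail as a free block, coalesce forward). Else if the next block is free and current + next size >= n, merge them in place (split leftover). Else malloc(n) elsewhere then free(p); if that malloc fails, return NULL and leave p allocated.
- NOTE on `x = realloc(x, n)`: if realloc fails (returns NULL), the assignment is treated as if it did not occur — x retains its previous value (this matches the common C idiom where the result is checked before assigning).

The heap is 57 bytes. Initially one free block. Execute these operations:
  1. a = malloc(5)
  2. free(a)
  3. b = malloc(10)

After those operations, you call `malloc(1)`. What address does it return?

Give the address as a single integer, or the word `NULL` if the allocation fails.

Op 1: a = malloc(5) -> a = 0; heap: [0-4 ALLOC][5-56 FREE]
Op 2: free(a) -> (freed a); heap: [0-56 FREE]
Op 3: b = malloc(10) -> b = 0; heap: [0-9 ALLOC][10-56 FREE]
malloc(1): first-fit scan over [0-9 ALLOC][10-56 FREE] -> 10

Answer: 10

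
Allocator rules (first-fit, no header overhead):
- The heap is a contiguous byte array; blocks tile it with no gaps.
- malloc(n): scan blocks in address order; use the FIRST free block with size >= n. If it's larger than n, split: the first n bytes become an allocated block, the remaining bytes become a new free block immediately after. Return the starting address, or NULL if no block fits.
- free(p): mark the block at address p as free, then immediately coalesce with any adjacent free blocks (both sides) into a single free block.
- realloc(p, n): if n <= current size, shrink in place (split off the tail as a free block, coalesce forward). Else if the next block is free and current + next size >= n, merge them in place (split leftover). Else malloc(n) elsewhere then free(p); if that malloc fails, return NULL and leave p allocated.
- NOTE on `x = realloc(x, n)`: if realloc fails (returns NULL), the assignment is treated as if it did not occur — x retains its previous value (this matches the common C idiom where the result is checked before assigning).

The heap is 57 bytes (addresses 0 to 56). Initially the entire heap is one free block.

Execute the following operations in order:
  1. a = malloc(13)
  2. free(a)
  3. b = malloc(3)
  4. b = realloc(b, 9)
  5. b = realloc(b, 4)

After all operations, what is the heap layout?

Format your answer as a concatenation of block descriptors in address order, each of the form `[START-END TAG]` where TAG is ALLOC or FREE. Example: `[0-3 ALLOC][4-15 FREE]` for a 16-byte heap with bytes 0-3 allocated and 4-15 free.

Answer: [0-3 ALLOC][4-56 FREE]

Derivation:
Op 1: a = malloc(13) -> a = 0; heap: [0-12 ALLOC][13-56 FREE]
Op 2: free(a) -> (freed a); heap: [0-56 FREE]
Op 3: b = malloc(3) -> b = 0; heap: [0-2 ALLOC][3-56 FREE]
Op 4: b = realloc(b, 9) -> b = 0; heap: [0-8 ALLOC][9-56 FREE]
Op 5: b = realloc(b, 4) -> b = 0; heap: [0-3 ALLOC][4-56 FREE]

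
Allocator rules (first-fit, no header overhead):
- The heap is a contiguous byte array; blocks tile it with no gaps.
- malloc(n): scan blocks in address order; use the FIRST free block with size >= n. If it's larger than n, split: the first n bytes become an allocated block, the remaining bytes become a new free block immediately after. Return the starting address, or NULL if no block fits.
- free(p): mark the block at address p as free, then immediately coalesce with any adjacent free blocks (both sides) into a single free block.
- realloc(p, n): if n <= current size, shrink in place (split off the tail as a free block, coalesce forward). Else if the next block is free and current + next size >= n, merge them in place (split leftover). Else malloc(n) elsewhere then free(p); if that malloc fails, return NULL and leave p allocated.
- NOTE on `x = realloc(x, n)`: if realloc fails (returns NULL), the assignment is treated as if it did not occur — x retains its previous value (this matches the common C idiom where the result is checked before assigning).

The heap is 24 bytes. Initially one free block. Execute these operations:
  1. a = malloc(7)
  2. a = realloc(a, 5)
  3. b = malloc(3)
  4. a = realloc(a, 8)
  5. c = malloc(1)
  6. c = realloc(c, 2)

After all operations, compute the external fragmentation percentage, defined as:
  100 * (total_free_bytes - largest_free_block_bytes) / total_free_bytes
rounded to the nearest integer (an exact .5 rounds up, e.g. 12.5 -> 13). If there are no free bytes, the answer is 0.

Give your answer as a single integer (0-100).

Answer: 27

Derivation:
Op 1: a = malloc(7) -> a = 0; heap: [0-6 ALLOC][7-23 FREE]
Op 2: a = realloc(a, 5) -> a = 0; heap: [0-4 ALLOC][5-23 FREE]
Op 3: b = malloc(3) -> b = 5; heap: [0-4 ALLOC][5-7 ALLOC][8-23 FREE]
Op 4: a = realloc(a, 8) -> a = 8; heap: [0-4 FREE][5-7 ALLOC][8-15 ALLOC][16-23 FREE]
Op 5: c = malloc(1) -> c = 0; heap: [0-0 ALLOC][1-4 FREE][5-7 ALLOC][8-15 ALLOC][16-23 FREE]
Op 6: c = realloc(c, 2) -> c = 0; heap: [0-1 ALLOC][2-4 FREE][5-7 ALLOC][8-15 ALLOC][16-23 FREE]
Free blocks: [3 8] total_free=11 largest=8 -> 100*(11-8)/11 = 300/11 ≈ 27.273 -> rounds to 27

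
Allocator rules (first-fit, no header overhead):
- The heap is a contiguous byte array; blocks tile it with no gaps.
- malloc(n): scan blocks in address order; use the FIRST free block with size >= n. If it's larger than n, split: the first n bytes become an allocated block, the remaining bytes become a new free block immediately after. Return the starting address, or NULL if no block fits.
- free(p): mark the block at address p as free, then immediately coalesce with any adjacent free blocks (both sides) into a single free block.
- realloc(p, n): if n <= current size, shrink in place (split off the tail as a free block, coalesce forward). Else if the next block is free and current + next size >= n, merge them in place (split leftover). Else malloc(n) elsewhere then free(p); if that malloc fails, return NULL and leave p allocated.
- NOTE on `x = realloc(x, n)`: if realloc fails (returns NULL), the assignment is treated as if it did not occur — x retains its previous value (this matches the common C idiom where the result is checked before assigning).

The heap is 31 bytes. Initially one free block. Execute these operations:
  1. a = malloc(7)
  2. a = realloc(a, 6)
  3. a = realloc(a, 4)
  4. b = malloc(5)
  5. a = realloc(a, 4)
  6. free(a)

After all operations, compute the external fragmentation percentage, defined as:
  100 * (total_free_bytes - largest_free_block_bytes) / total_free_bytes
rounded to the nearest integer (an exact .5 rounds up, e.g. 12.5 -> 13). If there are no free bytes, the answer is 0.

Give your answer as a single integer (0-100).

Op 1: a = malloc(7) -> a = 0; heap: [0-6 ALLOC][7-30 FREE]
Op 2: a = realloc(a, 6) -> a = 0; heap: [0-5 ALLOC][6-30 FREE]
Op 3: a = realloc(a, 4) -> a = 0; heap: [0-3 ALLOC][4-30 FREE]
Op 4: b = malloc(5) -> b = 4; heap: [0-3 ALLOC][4-8 ALLOC][9-30 FREE]
Op 5: a = realloc(a, 4) -> a = 0; heap: [0-3 ALLOC][4-8 ALLOC][9-30 FREE]
Op 6: free(a) -> (freed a); heap: [0-3 FREE][4-8 ALLOC][9-30 FREE]
Free blocks: [4 22] total_free=26 largest=22 -> 100*(26-22)/26 = 400/26 ≈ 15.385 -> rounds to 15

Answer: 15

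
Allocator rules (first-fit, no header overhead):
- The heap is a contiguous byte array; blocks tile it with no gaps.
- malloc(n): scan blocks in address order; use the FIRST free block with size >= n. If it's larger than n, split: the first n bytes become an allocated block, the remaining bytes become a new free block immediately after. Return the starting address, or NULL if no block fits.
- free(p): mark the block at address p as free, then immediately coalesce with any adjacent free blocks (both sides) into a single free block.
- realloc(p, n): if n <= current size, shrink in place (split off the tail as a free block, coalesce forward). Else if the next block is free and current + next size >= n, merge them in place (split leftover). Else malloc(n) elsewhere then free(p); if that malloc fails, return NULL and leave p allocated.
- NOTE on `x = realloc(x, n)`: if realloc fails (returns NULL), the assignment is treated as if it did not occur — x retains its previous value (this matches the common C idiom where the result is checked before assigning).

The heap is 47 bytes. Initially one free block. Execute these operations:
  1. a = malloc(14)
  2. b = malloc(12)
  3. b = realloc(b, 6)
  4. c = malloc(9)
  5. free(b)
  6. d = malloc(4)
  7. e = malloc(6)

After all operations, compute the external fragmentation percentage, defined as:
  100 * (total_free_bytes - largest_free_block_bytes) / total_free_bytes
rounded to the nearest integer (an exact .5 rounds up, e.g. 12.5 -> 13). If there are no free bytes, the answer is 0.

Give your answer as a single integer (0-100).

Answer: 14

Derivation:
Op 1: a = malloc(14) -> a = 0; heap: [0-13 ALLOC][14-46 FREE]
Op 2: b = malloc(12) -> b = 14; heap: [0-13 ALLOC][14-25 ALLOC][26-46 FREE]
Op 3: b = realloc(b, 6) -> b = 14; heap: [0-13 ALLOC][14-19 ALLOC][20-46 FREE]
Op 4: c = malloc(9) -> c = 20; heap: [0-13 ALLOC][14-19 ALLOC][20-28 ALLOC][29-46 FREE]
Op 5: free(b) -> (freed b); heap: [0-13 ALLOC][14-19 FREE][20-28 ALLOC][29-46 FREE]
Op 6: d = malloc(4) -> d = 14; heap: [0-13 ALLOC][14-17 ALLOC][18-19 FREE][20-28 ALLOC][29-46 FREE]
Op 7: e = malloc(6) -> e = 29; heap: [0-13 ALLOC][14-17 ALLOC][18-19 FREE][20-28 ALLOC][29-34 ALLOC][35-46 FREE]
Free blocks: [2 12] total_free=14 largest=12 -> 100*(14-12)/14 = 200/14 ≈ 14.286 -> rounds to 14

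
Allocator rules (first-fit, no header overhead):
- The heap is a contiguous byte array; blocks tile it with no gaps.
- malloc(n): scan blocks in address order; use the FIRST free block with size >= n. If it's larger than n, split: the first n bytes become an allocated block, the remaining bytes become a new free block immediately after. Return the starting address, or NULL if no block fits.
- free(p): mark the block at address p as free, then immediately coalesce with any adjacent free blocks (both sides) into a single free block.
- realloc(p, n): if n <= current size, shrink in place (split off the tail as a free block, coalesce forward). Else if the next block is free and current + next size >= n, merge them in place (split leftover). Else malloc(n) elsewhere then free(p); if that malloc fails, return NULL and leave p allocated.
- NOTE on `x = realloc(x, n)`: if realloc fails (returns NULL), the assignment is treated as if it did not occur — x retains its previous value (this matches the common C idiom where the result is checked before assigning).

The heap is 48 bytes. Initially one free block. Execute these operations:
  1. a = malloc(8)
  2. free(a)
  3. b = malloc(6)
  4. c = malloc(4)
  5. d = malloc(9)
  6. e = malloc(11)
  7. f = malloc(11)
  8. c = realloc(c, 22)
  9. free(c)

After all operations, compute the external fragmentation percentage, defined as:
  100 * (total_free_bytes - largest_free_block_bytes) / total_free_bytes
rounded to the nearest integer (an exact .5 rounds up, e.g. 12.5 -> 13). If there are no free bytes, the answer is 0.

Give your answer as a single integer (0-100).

Answer: 36

Derivation:
Op 1: a = malloc(8) -> a = 0; heap: [0-7 ALLOC][8-47 FREE]
Op 2: free(a) -> (freed a); heap: [0-47 FREE]
Op 3: b = malloc(6) -> b = 0; heap: [0-5 ALLOC][6-47 FREE]
Op 4: c = malloc(4) -> c = 6; heap: [0-5 ALLOC][6-9 ALLOC][10-47 FREE]
Op 5: d = malloc(9) -> d = 10; heap: [0-5 ALLOC][6-9 ALLOC][10-18 ALLOC][19-47 FREE]
Op 6: e = malloc(11) -> e = 19; heap: [0-5 ALLOC][6-9 ALLOC][10-18 ALLOC][19-29 ALLOC][30-47 FREE]
Op 7: f = malloc(11) -> f = 30; heap: [0-5 ALLOC][6-9 ALLOC][10-18 ALLOC][19-29 ALLOC][30-40 ALLOC][41-47 FREE]
Op 8: c = realloc(c, 22) -> NULL (c unchanged); heap: [0-5 ALLOC][6-9 ALLOC][10-18 ALLOC][19-29 ALLOC][30-40 ALLOC][41-47 FREE]
Op 9: free(c) -> (freed c); heap: [0-5 ALLOC][6-9 FREE][10-18 ALLOC][19-29 ALLOC][30-40 ALLOC][41-47 FREE]
Free blocks: [4 7] total_free=11 largest=7 -> 100*(11-7)/11 = 400/11 ≈ 36.364 -> rounds to 36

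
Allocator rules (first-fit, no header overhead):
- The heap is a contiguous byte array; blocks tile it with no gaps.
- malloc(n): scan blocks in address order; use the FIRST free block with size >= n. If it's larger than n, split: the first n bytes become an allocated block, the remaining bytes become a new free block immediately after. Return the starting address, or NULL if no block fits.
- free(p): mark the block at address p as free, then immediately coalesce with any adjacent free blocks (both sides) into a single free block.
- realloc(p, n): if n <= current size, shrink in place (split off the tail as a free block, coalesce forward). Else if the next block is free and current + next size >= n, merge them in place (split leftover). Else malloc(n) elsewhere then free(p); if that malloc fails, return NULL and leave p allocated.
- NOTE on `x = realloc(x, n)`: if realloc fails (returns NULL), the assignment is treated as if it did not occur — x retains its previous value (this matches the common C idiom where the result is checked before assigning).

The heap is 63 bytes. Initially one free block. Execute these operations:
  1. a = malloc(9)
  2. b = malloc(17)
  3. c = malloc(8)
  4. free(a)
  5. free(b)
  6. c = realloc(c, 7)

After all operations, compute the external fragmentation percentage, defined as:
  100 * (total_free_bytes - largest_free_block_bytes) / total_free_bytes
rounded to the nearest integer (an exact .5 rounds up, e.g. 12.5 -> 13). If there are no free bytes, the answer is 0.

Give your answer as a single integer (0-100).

Answer: 46

Derivation:
Op 1: a = malloc(9) -> a = 0; heap: [0-8 ALLOC][9-62 FREE]
Op 2: b = malloc(17) -> b = 9; heap: [0-8 ALLOC][9-25 ALLOC][26-62 FREE]
Op 3: c = malloc(8) -> c = 26; heap: [0-8 ALLOC][9-25 ALLOC][26-33 ALLOC][34-62 FREE]
Op 4: free(a) -> (freed a); heap: [0-8 FREE][9-25 ALLOC][26-33 ALLOC][34-62 FREE]
Op 5: free(b) -> (freed b); heap: [0-25 FREE][26-33 ALLOC][34-62 FREE]
Op 6: c = realloc(c, 7) -> c = 26; heap: [0-25 FREE][26-32 ALLOC][33-62 FREE]
Free blocks: [26 30] total_free=56 largest=30 -> 100*(56-30)/56 = 2600/56 ≈ 46.429 -> rounds to 46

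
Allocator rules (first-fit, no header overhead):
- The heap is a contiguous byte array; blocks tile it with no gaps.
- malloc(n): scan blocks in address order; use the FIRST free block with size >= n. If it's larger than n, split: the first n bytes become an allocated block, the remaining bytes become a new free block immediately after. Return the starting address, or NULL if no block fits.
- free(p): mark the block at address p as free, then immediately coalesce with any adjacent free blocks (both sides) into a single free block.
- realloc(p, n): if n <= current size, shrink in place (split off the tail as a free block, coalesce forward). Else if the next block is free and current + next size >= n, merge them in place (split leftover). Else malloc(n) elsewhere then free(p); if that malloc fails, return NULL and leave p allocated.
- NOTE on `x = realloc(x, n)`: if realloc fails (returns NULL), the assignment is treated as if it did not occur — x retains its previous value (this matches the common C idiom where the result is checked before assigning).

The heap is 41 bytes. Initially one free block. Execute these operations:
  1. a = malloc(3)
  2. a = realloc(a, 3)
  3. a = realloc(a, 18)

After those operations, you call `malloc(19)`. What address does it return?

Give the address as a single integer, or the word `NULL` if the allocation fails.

Answer: 18

Derivation:
Op 1: a = malloc(3) -> a = 0; heap: [0-2 ALLOC][3-40 FREE]
Op 2: a = realloc(a, 3) -> a = 0; heap: [0-2 ALLOC][3-40 FREE]
Op 3: a = realloc(a, 18) -> a = 0; heap: [0-17 ALLOC][18-40 FREE]
malloc(19): first-fit scan over [0-17 ALLOC][18-40 FREE] -> 18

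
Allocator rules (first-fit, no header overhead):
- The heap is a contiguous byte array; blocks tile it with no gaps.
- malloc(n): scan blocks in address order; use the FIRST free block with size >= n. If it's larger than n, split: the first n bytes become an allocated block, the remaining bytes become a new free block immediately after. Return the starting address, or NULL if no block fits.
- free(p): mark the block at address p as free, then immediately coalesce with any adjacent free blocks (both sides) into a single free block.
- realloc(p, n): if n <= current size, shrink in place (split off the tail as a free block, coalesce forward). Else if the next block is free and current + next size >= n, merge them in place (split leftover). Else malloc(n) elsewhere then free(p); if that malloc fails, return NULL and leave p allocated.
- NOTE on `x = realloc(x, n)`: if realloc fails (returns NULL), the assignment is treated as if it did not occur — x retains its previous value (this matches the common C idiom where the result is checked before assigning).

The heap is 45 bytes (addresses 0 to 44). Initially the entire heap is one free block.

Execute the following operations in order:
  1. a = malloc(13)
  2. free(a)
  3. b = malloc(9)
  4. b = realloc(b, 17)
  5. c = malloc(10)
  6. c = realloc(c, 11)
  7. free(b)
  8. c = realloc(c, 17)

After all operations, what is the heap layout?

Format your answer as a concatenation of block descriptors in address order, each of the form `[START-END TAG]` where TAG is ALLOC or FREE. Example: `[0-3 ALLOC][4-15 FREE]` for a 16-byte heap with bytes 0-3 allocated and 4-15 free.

Op 1: a = malloc(13) -> a = 0; heap: [0-12 ALLOC][13-44 FREE]
Op 2: free(a) -> (freed a); heap: [0-44 FREE]
Op 3: b = malloc(9) -> b = 0; heap: [0-8 ALLOC][9-44 FREE]
Op 4: b = realloc(b, 17) -> b = 0; heap: [0-16 ALLOC][17-44 FREE]
Op 5: c = malloc(10) -> c = 17; heap: [0-16 ALLOC][17-26 ALLOC][27-44 FREE]
Op 6: c = realloc(c, 11) -> c = 17; heap: [0-16 ALLOC][17-27 ALLOC][28-44 FREE]
Op 7: free(b) -> (freed b); heap: [0-16 FREE][17-27 ALLOC][28-44 FREE]
Op 8: c = realloc(c, 17) -> c = 17; heap: [0-16 FREE][17-33 ALLOC][34-44 FREE]

Answer: [0-16 FREE][17-33 ALLOC][34-44 FREE]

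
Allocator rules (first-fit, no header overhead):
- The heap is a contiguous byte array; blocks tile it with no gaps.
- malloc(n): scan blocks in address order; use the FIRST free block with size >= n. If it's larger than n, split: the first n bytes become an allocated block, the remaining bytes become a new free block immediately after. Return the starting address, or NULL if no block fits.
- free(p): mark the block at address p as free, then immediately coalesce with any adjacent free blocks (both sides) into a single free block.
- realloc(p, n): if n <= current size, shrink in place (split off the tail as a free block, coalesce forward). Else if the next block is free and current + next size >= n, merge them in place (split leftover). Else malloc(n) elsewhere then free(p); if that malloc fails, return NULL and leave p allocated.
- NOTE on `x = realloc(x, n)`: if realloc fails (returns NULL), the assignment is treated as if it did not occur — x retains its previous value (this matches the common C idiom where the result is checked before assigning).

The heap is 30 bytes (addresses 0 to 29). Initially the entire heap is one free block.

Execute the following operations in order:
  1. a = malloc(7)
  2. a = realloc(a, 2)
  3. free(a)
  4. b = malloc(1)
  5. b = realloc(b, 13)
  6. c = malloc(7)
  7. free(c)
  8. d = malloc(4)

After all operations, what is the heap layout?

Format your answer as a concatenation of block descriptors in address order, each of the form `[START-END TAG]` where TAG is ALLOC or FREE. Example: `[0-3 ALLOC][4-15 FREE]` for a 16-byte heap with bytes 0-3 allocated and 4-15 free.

Answer: [0-12 ALLOC][13-16 ALLOC][17-29 FREE]

Derivation:
Op 1: a = malloc(7) -> a = 0; heap: [0-6 ALLOC][7-29 FREE]
Op 2: a = realloc(a, 2) -> a = 0; heap: [0-1 ALLOC][2-29 FREE]
Op 3: free(a) -> (freed a); heap: [0-29 FREE]
Op 4: b = malloc(1) -> b = 0; heap: [0-0 ALLOC][1-29 FREE]
Op 5: b = realloc(b, 13) -> b = 0; heap: [0-12 ALLOC][13-29 FREE]
Op 6: c = malloc(7) -> c = 13; heap: [0-12 ALLOC][13-19 ALLOC][20-29 FREE]
Op 7: free(c) -> (freed c); heap: [0-12 ALLOC][13-29 FREE]
Op 8: d = malloc(4) -> d = 13; heap: [0-12 ALLOC][13-16 ALLOC][17-29 FREE]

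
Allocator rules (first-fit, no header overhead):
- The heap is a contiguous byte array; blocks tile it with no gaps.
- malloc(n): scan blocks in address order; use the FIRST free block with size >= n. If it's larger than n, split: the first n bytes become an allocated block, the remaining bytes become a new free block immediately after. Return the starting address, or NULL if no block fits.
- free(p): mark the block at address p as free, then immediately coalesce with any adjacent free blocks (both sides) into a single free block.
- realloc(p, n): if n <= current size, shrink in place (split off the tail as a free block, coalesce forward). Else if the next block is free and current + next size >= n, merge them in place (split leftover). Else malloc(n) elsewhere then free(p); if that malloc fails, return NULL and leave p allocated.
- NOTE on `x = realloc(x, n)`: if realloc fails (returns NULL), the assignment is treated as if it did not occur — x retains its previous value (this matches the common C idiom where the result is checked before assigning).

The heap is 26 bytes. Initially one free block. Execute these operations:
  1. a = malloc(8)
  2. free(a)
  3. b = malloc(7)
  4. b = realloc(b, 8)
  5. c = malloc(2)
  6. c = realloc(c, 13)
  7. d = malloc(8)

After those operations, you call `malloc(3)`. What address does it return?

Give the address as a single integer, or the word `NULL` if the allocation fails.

Answer: 21

Derivation:
Op 1: a = malloc(8) -> a = 0; heap: [0-7 ALLOC][8-25 FREE]
Op 2: free(a) -> (freed a); heap: [0-25 FREE]
Op 3: b = malloc(7) -> b = 0; heap: [0-6 ALLOC][7-25 FREE]
Op 4: b = realloc(b, 8) -> b = 0; heap: [0-7 ALLOC][8-25 FREE]
Op 5: c = malloc(2) -> c = 8; heap: [0-7 ALLOC][8-9 ALLOC][10-25 FREE]
Op 6: c = realloc(c, 13) -> c = 8; heap: [0-7 ALLOC][8-20 ALLOC][21-25 FREE]
Op 7: d = malloc(8) -> d = NULL; heap: [0-7 ALLOC][8-20 ALLOC][21-25 FREE]
malloc(3): first-fit scan over [0-7 ALLOC][8-20 ALLOC][21-25 FREE] -> 21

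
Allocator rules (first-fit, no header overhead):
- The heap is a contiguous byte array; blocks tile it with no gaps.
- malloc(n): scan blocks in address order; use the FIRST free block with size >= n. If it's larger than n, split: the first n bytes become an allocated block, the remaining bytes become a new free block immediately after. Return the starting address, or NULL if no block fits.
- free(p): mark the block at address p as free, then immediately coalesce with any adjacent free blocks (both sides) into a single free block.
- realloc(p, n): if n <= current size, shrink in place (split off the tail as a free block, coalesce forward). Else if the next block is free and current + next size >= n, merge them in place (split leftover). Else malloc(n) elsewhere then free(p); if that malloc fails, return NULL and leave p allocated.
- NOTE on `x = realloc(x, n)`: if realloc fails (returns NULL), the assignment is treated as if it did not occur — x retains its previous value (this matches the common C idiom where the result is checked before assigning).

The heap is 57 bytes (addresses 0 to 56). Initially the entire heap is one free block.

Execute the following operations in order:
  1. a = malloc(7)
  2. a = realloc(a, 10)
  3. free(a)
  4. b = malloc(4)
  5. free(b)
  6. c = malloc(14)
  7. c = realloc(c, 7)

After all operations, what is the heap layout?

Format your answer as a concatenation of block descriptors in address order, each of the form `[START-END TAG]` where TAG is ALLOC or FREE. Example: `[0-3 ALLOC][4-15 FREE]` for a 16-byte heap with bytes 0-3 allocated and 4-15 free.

Op 1: a = malloc(7) -> a = 0; heap: [0-6 ALLOC][7-56 FREE]
Op 2: a = realloc(a, 10) -> a = 0; heap: [0-9 ALLOC][10-56 FREE]
Op 3: free(a) -> (freed a); heap: [0-56 FREE]
Op 4: b = malloc(4) -> b = 0; heap: [0-3 ALLOC][4-56 FREE]
Op 5: free(b) -> (freed b); heap: [0-56 FREE]
Op 6: c = malloc(14) -> c = 0; heap: [0-13 ALLOC][14-56 FREE]
Op 7: c = realloc(c, 7) -> c = 0; heap: [0-6 ALLOC][7-56 FREE]

Answer: [0-6 ALLOC][7-56 FREE]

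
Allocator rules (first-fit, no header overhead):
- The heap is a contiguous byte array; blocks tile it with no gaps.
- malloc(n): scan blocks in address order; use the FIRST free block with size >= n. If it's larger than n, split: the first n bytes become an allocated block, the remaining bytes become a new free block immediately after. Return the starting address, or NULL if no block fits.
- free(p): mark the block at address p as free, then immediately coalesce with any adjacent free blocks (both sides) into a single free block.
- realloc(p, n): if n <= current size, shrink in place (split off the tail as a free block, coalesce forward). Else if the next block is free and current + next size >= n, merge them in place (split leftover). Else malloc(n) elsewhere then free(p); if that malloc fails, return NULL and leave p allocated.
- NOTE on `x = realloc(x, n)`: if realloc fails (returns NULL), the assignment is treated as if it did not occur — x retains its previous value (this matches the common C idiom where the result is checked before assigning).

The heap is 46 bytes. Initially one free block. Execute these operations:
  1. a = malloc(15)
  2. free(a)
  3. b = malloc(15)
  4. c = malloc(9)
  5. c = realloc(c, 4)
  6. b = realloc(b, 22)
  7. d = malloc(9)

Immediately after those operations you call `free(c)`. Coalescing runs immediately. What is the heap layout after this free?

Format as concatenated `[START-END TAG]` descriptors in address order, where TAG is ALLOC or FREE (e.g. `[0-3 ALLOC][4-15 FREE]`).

Op 1: a = malloc(15) -> a = 0; heap: [0-14 ALLOC][15-45 FREE]
Op 2: free(a) -> (freed a); heap: [0-45 FREE]
Op 3: b = malloc(15) -> b = 0; heap: [0-14 ALLOC][15-45 FREE]
Op 4: c = malloc(9) -> c = 15; heap: [0-14 ALLOC][15-23 ALLOC][24-45 FREE]
Op 5: c = realloc(c, 4) -> c = 15; heap: [0-14 ALLOC][15-18 ALLOC][19-45 FREE]
Op 6: b = realloc(b, 22) -> b = 19; heap: [0-14 FREE][15-18 ALLOC][19-40 ALLOC][41-45 FREE]
Op 7: d = malloc(9) -> d = 0; heap: [0-8 ALLOC][9-14 FREE][15-18 ALLOC][19-40 ALLOC][41-45 FREE]
free(c): c = 15 -> block [15-18 ALLOC]; mark free, coalesce with adjacent free neighbors -> [0-8 ALLOC][9-18 FREE][19-40 ALLOC][41-45 FREE]

Answer: [0-8 ALLOC][9-18 FREE][19-40 ALLOC][41-45 FREE]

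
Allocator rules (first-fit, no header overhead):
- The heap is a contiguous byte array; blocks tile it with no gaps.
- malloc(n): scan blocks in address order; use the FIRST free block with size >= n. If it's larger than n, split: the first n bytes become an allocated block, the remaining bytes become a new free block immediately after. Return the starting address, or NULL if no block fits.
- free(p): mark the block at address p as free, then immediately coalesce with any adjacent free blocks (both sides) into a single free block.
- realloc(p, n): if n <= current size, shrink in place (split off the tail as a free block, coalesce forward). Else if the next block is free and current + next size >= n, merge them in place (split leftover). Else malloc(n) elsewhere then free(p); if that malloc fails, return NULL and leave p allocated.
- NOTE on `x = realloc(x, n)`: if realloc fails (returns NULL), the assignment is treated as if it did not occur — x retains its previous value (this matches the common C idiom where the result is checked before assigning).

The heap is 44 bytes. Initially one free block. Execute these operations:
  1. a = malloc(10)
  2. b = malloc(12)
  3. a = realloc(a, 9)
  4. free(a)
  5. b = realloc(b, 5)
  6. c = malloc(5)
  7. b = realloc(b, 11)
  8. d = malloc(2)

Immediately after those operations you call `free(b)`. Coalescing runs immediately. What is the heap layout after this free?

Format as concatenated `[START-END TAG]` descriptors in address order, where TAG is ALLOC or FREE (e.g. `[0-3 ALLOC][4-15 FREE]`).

Answer: [0-4 ALLOC][5-6 ALLOC][7-43 FREE]

Derivation:
Op 1: a = malloc(10) -> a = 0; heap: [0-9 ALLOC][10-43 FREE]
Op 2: b = malloc(12) -> b = 10; heap: [0-9 ALLOC][10-21 ALLOC][22-43 FREE]
Op 3: a = realloc(a, 9) -> a = 0; heap: [0-8 ALLOC][9-9 FREE][10-21 ALLOC][22-43 FREE]
Op 4: free(a) -> (freed a); heap: [0-9 FREE][10-21 ALLOC][22-43 FREE]
Op 5: b = realloc(b, 5) -> b = 10; heap: [0-9 FREE][10-14 ALLOC][15-43 FREE]
Op 6: c = malloc(5) -> c = 0; heap: [0-4 ALLOC][5-9 FREE][10-14 ALLOC][15-43 FREE]
Op 7: b = realloc(b, 11) -> b = 10; heap: [0-4 ALLOC][5-9 FREE][10-20 ALLOC][21-43 FREE]
Op 8: d = malloc(2) -> d = 5; heap: [0-4 ALLOC][5-6 ALLOC][7-9 FREE][10-20 ALLOC][21-43 FREE]
free(b): b = 10 -> block [10-20 ALLOC]; mark free, coalesce with adjacent free neighbors -> [0-4 ALLOC][5-6 ALLOC][7-43 FREE]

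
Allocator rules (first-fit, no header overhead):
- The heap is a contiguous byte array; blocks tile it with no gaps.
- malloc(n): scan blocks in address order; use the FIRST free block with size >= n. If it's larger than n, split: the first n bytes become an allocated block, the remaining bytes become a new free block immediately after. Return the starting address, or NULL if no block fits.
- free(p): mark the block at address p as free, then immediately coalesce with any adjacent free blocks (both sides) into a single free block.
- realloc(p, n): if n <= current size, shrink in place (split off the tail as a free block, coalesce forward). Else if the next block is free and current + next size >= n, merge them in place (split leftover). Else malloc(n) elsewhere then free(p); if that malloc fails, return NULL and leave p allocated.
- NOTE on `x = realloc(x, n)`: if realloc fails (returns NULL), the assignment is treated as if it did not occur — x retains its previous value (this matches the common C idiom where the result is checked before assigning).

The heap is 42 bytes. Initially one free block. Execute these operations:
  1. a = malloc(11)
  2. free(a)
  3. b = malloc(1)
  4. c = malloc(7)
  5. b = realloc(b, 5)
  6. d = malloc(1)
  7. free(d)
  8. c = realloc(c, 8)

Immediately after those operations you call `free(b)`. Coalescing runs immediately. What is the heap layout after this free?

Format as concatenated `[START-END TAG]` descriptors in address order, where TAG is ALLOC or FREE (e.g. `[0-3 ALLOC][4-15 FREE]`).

Answer: [0-12 FREE][13-20 ALLOC][21-41 FREE]

Derivation:
Op 1: a = malloc(11) -> a = 0; heap: [0-10 ALLOC][11-41 FREE]
Op 2: free(a) -> (freed a); heap: [0-41 FREE]
Op 3: b = malloc(1) -> b = 0; heap: [0-0 ALLOC][1-41 FREE]
Op 4: c = malloc(7) -> c = 1; heap: [0-0 ALLOC][1-7 ALLOC][8-41 FREE]
Op 5: b = realloc(b, 5) -> b = 8; heap: [0-0 FREE][1-7 ALLOC][8-12 ALLOC][13-41 FREE]
Op 6: d = malloc(1) -> d = 0; heap: [0-0 ALLOC][1-7 ALLOC][8-12 ALLOC][13-41 FREE]
Op 7: free(d) -> (freed d); heap: [0-0 FREE][1-7 ALLOC][8-12 ALLOC][13-41 FREE]
Op 8: c = realloc(c, 8) -> c = 13; heap: [0-7 FREE][8-12 ALLOC][13-20 ALLOC][21-41 FREE]
free(b): b = 8 -> block [8-12 ALLOC]; mark free, coalesce with adjacent free neighbors -> [0-12 FREE][13-20 ALLOC][21-41 FREE]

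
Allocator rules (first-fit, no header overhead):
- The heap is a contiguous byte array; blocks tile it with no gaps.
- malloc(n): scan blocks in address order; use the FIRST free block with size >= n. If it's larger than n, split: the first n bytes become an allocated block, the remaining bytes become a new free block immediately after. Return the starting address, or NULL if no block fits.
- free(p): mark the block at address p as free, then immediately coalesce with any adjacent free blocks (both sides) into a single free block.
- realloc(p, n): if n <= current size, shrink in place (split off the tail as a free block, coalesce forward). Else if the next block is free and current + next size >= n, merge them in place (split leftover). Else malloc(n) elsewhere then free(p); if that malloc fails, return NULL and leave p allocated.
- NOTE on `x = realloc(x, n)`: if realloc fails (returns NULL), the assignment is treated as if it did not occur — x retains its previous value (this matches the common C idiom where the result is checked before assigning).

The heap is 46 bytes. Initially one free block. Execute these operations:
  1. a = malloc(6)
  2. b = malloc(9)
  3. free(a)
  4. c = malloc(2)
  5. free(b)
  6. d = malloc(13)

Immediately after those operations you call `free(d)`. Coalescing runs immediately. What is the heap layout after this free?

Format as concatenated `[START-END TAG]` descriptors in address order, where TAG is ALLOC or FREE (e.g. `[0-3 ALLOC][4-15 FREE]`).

Answer: [0-1 ALLOC][2-45 FREE]

Derivation:
Op 1: a = malloc(6) -> a = 0; heap: [0-5 ALLOC][6-45 FREE]
Op 2: b = malloc(9) -> b = 6; heap: [0-5 ALLOC][6-14 ALLOC][15-45 FREE]
Op 3: free(a) -> (freed a); heap: [0-5 FREE][6-14 ALLOC][15-45 FREE]
Op 4: c = malloc(2) -> c = 0; heap: [0-1 ALLOC][2-5 FREE][6-14 ALLOC][15-45 FREE]
Op 5: free(b) -> (freed b); heap: [0-1 ALLOC][2-45 FREE]
Op 6: d = malloc(13) -> d = 2; heap: [0-1 ALLOC][2-14 ALLOC][15-45 FREE]
free(d): d = 2 -> block [2-14 ALLOC]; mark free, coalesce with adjacent free neighbors -> [0-1 ALLOC][2-45 FREE]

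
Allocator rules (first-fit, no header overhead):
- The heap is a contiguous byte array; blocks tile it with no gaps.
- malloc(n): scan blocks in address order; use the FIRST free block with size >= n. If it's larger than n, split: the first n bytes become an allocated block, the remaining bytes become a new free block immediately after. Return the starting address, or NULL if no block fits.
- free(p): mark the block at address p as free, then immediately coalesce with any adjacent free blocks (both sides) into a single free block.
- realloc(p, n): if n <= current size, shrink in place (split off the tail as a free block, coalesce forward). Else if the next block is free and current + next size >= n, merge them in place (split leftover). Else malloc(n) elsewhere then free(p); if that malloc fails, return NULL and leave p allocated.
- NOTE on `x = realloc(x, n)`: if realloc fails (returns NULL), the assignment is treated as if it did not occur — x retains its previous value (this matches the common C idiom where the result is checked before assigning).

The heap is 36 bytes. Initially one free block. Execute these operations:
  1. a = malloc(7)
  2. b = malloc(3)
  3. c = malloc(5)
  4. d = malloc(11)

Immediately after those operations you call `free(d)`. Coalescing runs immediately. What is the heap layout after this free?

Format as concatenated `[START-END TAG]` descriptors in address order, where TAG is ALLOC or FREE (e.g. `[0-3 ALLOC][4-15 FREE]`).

Op 1: a = malloc(7) -> a = 0; heap: [0-6 ALLOC][7-35 FREE]
Op 2: b = malloc(3) -> b = 7; heap: [0-6 ALLOC][7-9 ALLOC][10-35 FREE]
Op 3: c = malloc(5) -> c = 10; heap: [0-6 ALLOC][7-9 ALLOC][10-14 ALLOC][15-35 FREE]
Op 4: d = malloc(11) -> d = 15; heap: [0-6 ALLOC][7-9 ALLOC][10-14 ALLOC][15-25 ALLOC][26-35 FREE]
free(d): d = 15 -> block [15-25 ALLOC]; mark free, coalesce with adjacent free neighbors -> [0-6 ALLOC][7-9 ALLOC][10-14 ALLOC][15-35 FREE]

Answer: [0-6 ALLOC][7-9 ALLOC][10-14 ALLOC][15-35 FREE]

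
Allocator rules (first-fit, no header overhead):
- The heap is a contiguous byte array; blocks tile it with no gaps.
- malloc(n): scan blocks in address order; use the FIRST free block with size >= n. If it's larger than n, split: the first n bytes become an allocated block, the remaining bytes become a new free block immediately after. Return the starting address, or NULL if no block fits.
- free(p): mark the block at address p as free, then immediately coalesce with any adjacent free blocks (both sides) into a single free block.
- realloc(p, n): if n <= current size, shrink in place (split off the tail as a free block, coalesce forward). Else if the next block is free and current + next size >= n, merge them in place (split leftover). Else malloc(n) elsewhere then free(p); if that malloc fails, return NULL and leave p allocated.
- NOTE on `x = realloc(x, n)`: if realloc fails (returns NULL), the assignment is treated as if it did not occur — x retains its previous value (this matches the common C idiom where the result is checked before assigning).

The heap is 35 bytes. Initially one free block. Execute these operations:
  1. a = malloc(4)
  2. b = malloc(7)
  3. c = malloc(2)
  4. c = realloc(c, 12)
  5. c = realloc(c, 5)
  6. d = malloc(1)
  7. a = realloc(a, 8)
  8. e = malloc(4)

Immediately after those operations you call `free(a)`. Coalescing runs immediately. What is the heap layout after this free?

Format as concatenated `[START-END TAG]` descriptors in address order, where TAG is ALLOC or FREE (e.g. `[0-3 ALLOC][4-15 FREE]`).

Op 1: a = malloc(4) -> a = 0; heap: [0-3 ALLOC][4-34 FREE]
Op 2: b = malloc(7) -> b = 4; heap: [0-3 ALLOC][4-10 ALLOC][11-34 FREE]
Op 3: c = malloc(2) -> c = 11; heap: [0-3 ALLOC][4-10 ALLOC][11-12 ALLOC][13-34 FREE]
Op 4: c = realloc(c, 12) -> c = 11; heap: [0-3 ALLOC][4-10 ALLOC][11-22 ALLOC][23-34 FREE]
Op 5: c = realloc(c, 5) -> c = 11; heap: [0-3 ALLOC][4-10 ALLOC][11-15 ALLOC][16-34 FREE]
Op 6: d = malloc(1) -> d = 16; heap: [0-3 ALLOC][4-10 ALLOC][11-15 ALLOC][16-16 ALLOC][17-34 FREE]
Op 7: a = realloc(a, 8) -> a = 17; heap: [0-3 FREE][4-10 ALLOC][11-15 ALLOC][16-16 ALLOC][17-24 ALLOC][25-34 FREE]
Op 8: e = malloc(4) -> e = 0; heap: [0-3 ALLOC][4-10 ALLOC][11-15 ALLOC][16-16 ALLOC][17-24 ALLOC][25-34 FREE]
free(a): a = 17 -> block [17-24 ALLOC]; mark free, coalesce with adjacent free neighbors -> [0-3 ALLOC][4-10 ALLOC][11-15 ALLOC][16-16 ALLOC][17-34 FREE]

Answer: [0-3 ALLOC][4-10 ALLOC][11-15 ALLOC][16-16 ALLOC][17-34 FREE]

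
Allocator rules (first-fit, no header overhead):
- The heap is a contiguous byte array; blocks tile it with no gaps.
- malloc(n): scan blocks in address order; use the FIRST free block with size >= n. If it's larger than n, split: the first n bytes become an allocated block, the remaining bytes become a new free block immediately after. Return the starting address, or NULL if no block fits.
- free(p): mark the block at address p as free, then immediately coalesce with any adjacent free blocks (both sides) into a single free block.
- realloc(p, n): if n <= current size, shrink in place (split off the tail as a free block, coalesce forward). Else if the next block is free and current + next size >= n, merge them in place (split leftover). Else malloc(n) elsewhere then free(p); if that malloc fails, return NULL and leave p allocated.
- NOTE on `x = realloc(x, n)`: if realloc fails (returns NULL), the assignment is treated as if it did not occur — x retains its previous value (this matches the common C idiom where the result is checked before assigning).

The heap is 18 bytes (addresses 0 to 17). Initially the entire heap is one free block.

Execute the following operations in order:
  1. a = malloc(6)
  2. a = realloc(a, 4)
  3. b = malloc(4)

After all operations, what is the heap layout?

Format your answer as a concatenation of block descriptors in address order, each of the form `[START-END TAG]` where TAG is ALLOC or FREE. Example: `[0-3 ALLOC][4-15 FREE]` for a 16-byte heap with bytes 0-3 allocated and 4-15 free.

Answer: [0-3 ALLOC][4-7 ALLOC][8-17 FREE]

Derivation:
Op 1: a = malloc(6) -> a = 0; heap: [0-5 ALLOC][6-17 FREE]
Op 2: a = realloc(a, 4) -> a = 0; heap: [0-3 ALLOC][4-17 FREE]
Op 3: b = malloc(4) -> b = 4; heap: [0-3 ALLOC][4-7 ALLOC][8-17 FREE]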